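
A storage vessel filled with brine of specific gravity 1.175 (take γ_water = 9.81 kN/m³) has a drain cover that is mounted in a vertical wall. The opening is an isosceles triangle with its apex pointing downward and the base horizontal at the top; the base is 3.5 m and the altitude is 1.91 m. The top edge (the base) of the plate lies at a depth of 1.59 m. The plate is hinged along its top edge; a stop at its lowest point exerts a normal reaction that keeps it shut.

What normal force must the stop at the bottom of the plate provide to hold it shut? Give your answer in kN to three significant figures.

γ = 1.175 × 9.81 = 11.52675 kN/m³.
With the apex down, the centroid sits h/3 = 1.91/3 = 0.636667 m below the base (the top edge), so the centroid depth is h_c = 1.59 + 0.636667 = 2.22667 m.
A = ½ × 3.5 × 1.91 = 3.3425 m².
Resultant F = γ·h_c·A = 11.52675 × 2.22667 × 3.3425 = 85.7895 kN.
I_c = b·h³/36 = 3.5 × 1.91³/36 = 0.677432 m⁴.
Centre of pressure: y_p = y_c + I_c/(y_c·A) = 2.22667 + 0.677432/(2.22667 × 3.3425) = 2.22667 + 0.0910203 = 2.31769 m along the plane.
The resultant acts 0.636667 + 0.0910203 = 0.727687 m (along the plate) below the hinge at the top edge, so the moment about the hinge is M = F × 0.727687 = 85.7895 × 0.727687 = 62.4279 kN·m.
A normal force at the bottom, 1.91 m from the hinge, must supply this moment: P = 62.4279/1.91 = 32.6848 kN.

P ≈ 32.7 kN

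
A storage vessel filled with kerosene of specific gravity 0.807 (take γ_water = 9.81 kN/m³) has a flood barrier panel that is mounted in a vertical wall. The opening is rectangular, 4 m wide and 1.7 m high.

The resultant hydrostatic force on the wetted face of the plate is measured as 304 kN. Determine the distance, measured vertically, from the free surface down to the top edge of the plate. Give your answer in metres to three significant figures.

d_top ≈ 4.80 m

γ = 0.807 × 9.81 = 7.91667 kN/m³.
A = 4 × 1.7 = 6.8 m².
From F = γ·h_c·A, the centroid depth is h_c = 304/(7.91667 × 6.8) = 5.64706 m.
The centroid lies 1.7/2 = 0.85 m below the top edge, so the top edge sits at h_top = 5.64706 − 0.85 = 4.79706 m below the surface.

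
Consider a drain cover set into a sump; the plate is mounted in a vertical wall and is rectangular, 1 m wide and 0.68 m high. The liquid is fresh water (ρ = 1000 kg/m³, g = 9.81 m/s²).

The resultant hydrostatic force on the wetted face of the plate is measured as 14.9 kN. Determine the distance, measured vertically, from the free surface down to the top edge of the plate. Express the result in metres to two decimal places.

γ = ρg = 1000 × 9.81 = 9810 N/m³ = 9.81 kN/m³.
A = 1 × 0.68 = 0.68 m².
From F = γ·h_c·A, the centroid depth is h_c = 14.9/(9.81 × 0.68) = 2.23362 m.
The centroid lies 0.68/2 = 0.34 m below the top edge, so the top edge sits at h_top = 2.23362 − 0.34 = 1.89362 m below the surface.

d_top ≈ 1.89 m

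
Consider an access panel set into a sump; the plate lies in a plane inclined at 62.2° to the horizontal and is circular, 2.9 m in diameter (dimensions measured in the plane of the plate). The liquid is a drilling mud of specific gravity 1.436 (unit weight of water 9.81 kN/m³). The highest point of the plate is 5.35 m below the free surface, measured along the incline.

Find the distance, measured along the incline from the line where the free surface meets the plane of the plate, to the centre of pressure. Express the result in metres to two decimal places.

γ = 1.436 × 9.81 = 14.08716 kN/m³.
Let θ = 62.2° be the plate's angle to the horizontal; measure y along the incline from where the plane meets the free surface. Vertical depth h = y·sinθ with sinθ = 0.884581.
The centroid is at the centre, 1.45 m below the top of the plate, so y_c = 5.35 + 1.45 = 6.8 m and h_c = 6.8 × 0.884581 = 6.01515 m.
A = π(1.45)² = 6.6052 m².
Resultant F = γ·h_c·A = 14.08716 × 6.01515 × 6.6052 = 559.701 kN.
I_c = πr⁴/4 = π × 1.45⁴/4 = 3.47186 m⁴.
Centre of pressure: y_p = y_c + I_c/(y_c·A) = 6.8 + 3.47186/(6.8 × 6.6052) = 6.8 + 0.0772978 = 6.8773 m along the plane.

y_p = 6.88 m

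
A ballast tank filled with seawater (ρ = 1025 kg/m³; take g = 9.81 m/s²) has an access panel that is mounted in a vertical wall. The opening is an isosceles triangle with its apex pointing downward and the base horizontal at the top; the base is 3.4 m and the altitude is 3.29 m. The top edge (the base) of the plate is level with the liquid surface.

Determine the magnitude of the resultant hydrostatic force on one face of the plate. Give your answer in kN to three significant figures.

γ = ρg = 1025 × 9.81 / 1000 = 10.05525 kN/m³.
With the apex down, the centroid sits h/3 = 3.29/3 = 1.09667 m below the base (the top edge), so the centroid depth is h_c = 1.09667 m.
A = ½ × 3.4 × 3.29 = 5.593 m².
Resultant F = γ·h_c·A = 10.05525 × 1.09667 × 5.593 = 61.6756 kN.

F ≈ 61.7 kN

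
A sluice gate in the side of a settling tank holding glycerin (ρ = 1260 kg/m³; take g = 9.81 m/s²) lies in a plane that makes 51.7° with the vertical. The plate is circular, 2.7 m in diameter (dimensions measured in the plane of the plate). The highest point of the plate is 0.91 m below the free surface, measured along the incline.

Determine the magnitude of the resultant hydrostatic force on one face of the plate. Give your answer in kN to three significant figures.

γ = ρg = 1260 × 9.81 / 1000 = 12.3606 kN/m³.
The plate makes 51.7° with the vertical, i.e. θ = 90° − 51.7° = 38.3° to the horizontal. Measuring y along the incline from the free-surface line, vertical depth h = y·sinθ with sinθ = 0.619779.
The centroid is at the centre, 1.35 m below the top of the plate, so y_c = 0.91 + 1.35 = 2.26 m and h_c = 2.26 × 0.619779 = 1.4007 m.
A = π(1.35)² = 5.72555 m².
Resultant F = γ·h_c·A = 12.3606 × 1.4007 × 5.72555 = 99.1293 kN.

F ≈ 99.1 kN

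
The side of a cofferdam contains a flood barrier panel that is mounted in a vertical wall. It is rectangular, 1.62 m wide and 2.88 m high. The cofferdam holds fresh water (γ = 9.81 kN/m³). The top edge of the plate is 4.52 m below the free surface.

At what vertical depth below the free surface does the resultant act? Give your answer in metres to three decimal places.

γ = 9.81 kN/m³.
The centroid lies 2.88/2 = 1.44 m below the top edge, so the centroid depth is h_c = 4.52 + 1.44 = 5.96 m.
A = 1.62 × 2.88 = 4.6656 m².
Resultant F = γ·h_c·A = 9.81 × 5.96 × 4.6656 = 272.786 kN.
I_c = b·h³/12 = 1.62 × 2.88³/12 = 3.22486 m⁴.
Centre of pressure: y_p = y_c + I_c/(y_c·A) = 5.96 + 3.22486/(5.96 × 4.6656) = 5.96 + 0.115973 = 6.07597 m along the plane.

h_p = 6.076 m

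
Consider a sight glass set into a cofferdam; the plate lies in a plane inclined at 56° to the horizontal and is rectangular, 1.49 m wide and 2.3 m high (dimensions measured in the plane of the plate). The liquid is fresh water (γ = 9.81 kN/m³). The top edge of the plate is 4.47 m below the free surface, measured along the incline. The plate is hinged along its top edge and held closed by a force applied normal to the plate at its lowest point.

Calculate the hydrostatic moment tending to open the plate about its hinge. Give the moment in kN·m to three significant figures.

M ≈ 192 kN·m

γ = 9.81 kN/m³.
Let θ = 56° be the plate's angle to the horizontal; measure y along the incline from where the plane meets the free surface. Vertical depth h = y·sinθ with sinθ = 0.829038.
The centroid lies 2.3/2 = 1.15 m below the top edge, so y_c = 4.47 + 1.15 = 5.62 m and h_c = 5.62 × 0.829038 = 4.65919 m.
A = 1.49 × 2.3 = 3.427 m².
Resultant F = γ·h_c·A = 9.81 × 4.65919 × 3.427 = 156.637 kN.
I_c = b·h³/12 = 1.49 × 2.3³/12 = 1.51074 m⁴.
Centre of pressure: y_p = y_c + I_c/(y_c·A) = 5.62 + 1.51074/(5.62 × 3.427) = 5.62 + 0.0784403 = 5.69844 m along the plane.
The resultant acts 1.15 + 0.0784403 = 1.22844 m (along the plate) below the hinge at the top edge, so the moment about the hinge is M = F × 1.22844 = 156.637 × 1.22844 = 192.419 kN·m.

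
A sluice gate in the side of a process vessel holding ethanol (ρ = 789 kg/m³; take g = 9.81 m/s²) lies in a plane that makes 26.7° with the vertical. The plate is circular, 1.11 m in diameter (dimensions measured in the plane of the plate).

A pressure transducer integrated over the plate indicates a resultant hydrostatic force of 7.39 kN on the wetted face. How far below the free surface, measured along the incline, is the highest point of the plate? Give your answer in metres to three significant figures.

γ = ρg = 789 × 9.81 / 1000 = 7.74009 kN/m³.
A = π(0.555)² = 0.967689 m².
From F = γ·h_c·A, the centroid depth is h_c = 7.39/(7.74009 × 0.967689) = 0.986649 m.
The plate makes 26.7° with the vertical, i.e. θ = 90° − 26.7° = 63.3° to the horizontal. Measuring y along the incline from the free-surface line, vertical depth h = y·sinθ with sinθ = 0.893371.
Along the incline, y_c = h_c/sinθ = 0.986649/0.893371 = 1.10441 m.
The centroid is at the centre, 0.555 m below the top of the plate, so the highest point sits at y_top = 1.10441 − 0.555 = 0.54941 m along the incline.

y_top ≈ 0.549 m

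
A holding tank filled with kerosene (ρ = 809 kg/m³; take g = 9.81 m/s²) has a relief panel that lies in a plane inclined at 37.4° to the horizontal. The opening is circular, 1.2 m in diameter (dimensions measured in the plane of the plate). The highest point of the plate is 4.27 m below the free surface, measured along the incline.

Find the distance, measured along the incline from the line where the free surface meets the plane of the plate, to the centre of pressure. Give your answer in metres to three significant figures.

y_p = 4.89 m

γ = ρg = 809 × 9.81 / 1000 = 7.93629 kN/m³.
Let θ = 37.4° be the plate's angle to the horizontal; measure y along the incline from where the plane meets the free surface. Vertical depth h = y·sinθ with sinθ = 0.607376.
The centroid is at the centre, 0.6 m below the top of the plate, so y_c = 4.27 + 0.6 = 4.87 m and h_c = 4.87 × 0.607376 = 2.95792 m.
A = π(0.6)² = 1.13097 m².
Resultant F = γ·h_c·A = 7.93629 × 2.95792 × 1.13097 = 26.5494 kN.
I_c = πr⁴/4 = π × 0.6⁴/4 = 0.101788 m⁴.
Centre of pressure: y_p = y_c + I_c/(y_c·A) = 4.87 + 0.101788/(4.87 × 1.13097) = 4.87 + 0.0184806 = 4.88848 m along the plane.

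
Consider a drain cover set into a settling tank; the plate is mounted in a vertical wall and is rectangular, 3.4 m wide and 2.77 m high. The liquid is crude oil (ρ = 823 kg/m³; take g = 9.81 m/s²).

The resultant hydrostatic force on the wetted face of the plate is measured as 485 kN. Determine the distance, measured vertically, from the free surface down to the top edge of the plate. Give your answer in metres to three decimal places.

γ = ρg = 823 × 9.81 / 1000 = 8.07363 kN/m³.
A = 3.4 × 2.77 = 9.418 m².
From F = γ·h_c·A, the centroid depth is h_c = 485/(8.07363 × 9.418) = 6.37844 m.
The centroid lies 2.77/2 = 1.385 m below the top edge, so the top edge sits at h_top = 6.37844 − 1.385 = 4.99344 m below the surface.

d_top ≈ 4.993 m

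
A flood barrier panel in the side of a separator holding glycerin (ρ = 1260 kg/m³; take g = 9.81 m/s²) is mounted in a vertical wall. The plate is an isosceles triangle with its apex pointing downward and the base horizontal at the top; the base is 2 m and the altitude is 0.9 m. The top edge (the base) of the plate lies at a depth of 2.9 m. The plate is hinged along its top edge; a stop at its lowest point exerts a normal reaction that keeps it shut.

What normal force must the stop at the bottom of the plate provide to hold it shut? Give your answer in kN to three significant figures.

P ≈ 12.4 kN

γ = ρg = 1260 × 9.81 / 1000 = 12.3606 kN/m³.
With the apex down, the centroid sits h/3 = 0.9/3 = 0.3 m below the base (the top edge), so the centroid depth is h_c = 2.9 + 0.3 = 3.2 m.
A = ½ × 2 × 0.9 = 0.9 m².
Resultant F = γ·h_c·A = 12.3606 × 3.2 × 0.9 = 35.5985 kN.
I_c = b·h³/36 = 2 × 0.9³/36 = 0.0405 m⁴.
Centre of pressure: y_p = y_c + I_c/(y_c·A) = 3.2 + 0.0405/(3.2 × 0.9) = 3.2 + 0.0140625 = 3.21406 m along the plane.
The resultant acts 0.3 + 0.0140625 = 0.314062 m (along the plate) below the hinge at the top edge, so the moment about the hinge is M = F × 0.314062 = 35.5985 × 0.314062 = 11.1801 kN·m.
A normal force at the bottom, 0.9 m from the hinge, must supply this moment: P = 11.1801/0.9 = 12.4223 kN.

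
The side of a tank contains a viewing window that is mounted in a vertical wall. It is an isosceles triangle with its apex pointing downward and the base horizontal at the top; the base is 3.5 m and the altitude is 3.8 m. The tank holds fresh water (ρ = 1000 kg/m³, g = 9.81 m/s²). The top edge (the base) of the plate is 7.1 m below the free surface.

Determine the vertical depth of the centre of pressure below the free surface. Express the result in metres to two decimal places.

γ = ρg = 1000 × 9.81 = 9810 N/m³ = 9.81 kN/m³.
With the apex down, the centroid sits h/3 = 3.8/3 = 1.26667 m below the base (the top edge), so the centroid depth is h_c = 7.1 + 1.26667 = 8.36667 m.
A = ½ × 3.5 × 3.8 = 6.65 m².
Resultant F = γ·h_c·A = 9.81 × 8.36667 × 6.65 = 545.812 kN.
I_c = b·h³/36 = 3.5 × 3.8³/36 = 5.33478 m⁴.
Centre of pressure: y_p = y_c + I_c/(y_c·A) = 8.36667 + 5.33478/(8.36667 × 6.65) = 8.36667 + 0.0958831 = 8.46255 m along the plane.

h_p = 8.46 m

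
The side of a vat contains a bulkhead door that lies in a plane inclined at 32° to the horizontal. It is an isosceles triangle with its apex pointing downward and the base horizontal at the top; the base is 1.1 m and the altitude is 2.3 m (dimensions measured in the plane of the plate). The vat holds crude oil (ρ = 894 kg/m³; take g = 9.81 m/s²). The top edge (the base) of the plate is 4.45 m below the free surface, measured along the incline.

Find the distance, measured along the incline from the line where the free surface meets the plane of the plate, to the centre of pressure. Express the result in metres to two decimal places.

γ = ρg = 894 × 9.81 / 1000 = 8.77014 kN/m³.
Let θ = 32° be the plate's angle to the horizontal; measure y along the incline from where the plane meets the free surface. Vertical depth h = y·sinθ with sinθ = 0.529919.
With the apex down, the centroid sits h/3 = 2.3/3 = 0.766667 m below the base (the top edge), so y_c = 4.45 + 0.766667 = 5.21667 m and h_c = 5.21667 × 0.529919 = 2.76441 m.
A = ½ × 1.1 × 2.3 = 1.265 m².
Resultant F = γ·h_c·A = 8.77014 × 2.76441 × 1.265 = 30.669 kN.
I_c = b·h³/36 = 1.1 × 2.3³/36 = 0.371769 m⁴.
Centre of pressure: y_p = y_c + I_c/(y_c·A) = 5.21667 + 0.371769/(5.21667 × 1.265) = 5.21667 + 0.0563364 = 5.27301 m along the plane.

y_p = 5.27 m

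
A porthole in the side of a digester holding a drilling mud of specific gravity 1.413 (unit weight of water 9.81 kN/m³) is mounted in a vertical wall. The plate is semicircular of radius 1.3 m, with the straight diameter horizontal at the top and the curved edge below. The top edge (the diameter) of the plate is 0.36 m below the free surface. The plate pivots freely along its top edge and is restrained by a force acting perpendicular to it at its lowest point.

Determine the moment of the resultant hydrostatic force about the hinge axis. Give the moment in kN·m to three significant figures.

M ≈ 22.9 kN·m

γ = 1.413 × 9.81 = 13.86153 kN/m³.
The centroid of a semicircle lies 4r/(3π) = 0.551737 m from the diameter, here below the top edge, so the centroid depth is h_c = 0.36 + 0.551737 = 0.911737 m.
A = πr²/2 = π × 1.3²/2 = 2.65465 m².
Resultant F = γ·h_c·A = 13.86153 × 0.911737 × 2.65465 = 33.5497 kN.
I_c = (π/8 − 8/(9π))·r⁴ = 0.109757 × 1.3⁴ = 0.313477 m⁴.
Centre of pressure: y_p = y_c + I_c/(y_c·A) = 0.911737 + 0.313477/(0.911737 × 2.65465) = 0.911737 + 0.129518 = 1.04126 m along the plane.
The resultant acts 0.551737 + 0.129518 = 0.681255 m (along the plate) below the hinge at the top edge, so the moment about the hinge is M = F × 0.681255 = 33.5497 × 0.681255 = 22.8559 kN·m.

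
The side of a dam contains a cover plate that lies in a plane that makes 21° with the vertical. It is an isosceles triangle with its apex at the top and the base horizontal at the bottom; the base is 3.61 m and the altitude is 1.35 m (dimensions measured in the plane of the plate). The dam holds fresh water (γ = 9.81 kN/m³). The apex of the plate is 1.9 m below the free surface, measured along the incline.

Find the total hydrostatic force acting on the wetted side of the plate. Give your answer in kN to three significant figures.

F ≈ 62.5 kN

γ = 9.81 kN/m³.
The plate makes 21° with the vertical, i.e. θ = 90° − 21° = 69° to the horizontal. Measuring y along the incline from the free-surface line, vertical depth h = y·sinθ with sinθ = 0.933580.
With the apex up, the centroid sits 2h/3 = 2 × 1.35/3 = 0.9 m below the apex, so y_c = 1.9 + 0.9 = 2.8 m and h_c = 2.8 × 0.933580 = 2.61402 m.
A = ½ × 3.61 × 1.35 = 2.43675 m².
Resultant F = γ·h_c·A = 9.81 × 2.61402 × 2.43675 = 62.4869 kN.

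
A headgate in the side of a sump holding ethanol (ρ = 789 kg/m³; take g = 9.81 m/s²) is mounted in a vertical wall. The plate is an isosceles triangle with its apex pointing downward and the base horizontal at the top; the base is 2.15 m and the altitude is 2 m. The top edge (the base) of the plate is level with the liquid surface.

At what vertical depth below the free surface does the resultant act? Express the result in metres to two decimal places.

h_p = 1.00 m

γ = ρg = 789 × 9.81 / 1000 = 7.74009 kN/m³.
With the apex down, the centroid sits h/3 = 2/3 = 0.666667 m below the base (the top edge), so the centroid depth is h_c = 0.666667 m.
A = ½ × 2.15 × 2 = 2.15 m².
Resultant F = γ·h_c·A = 7.74009 × 0.666667 × 2.15 = 11.0941 kN.
I_c = b·h³/36 = 2.15 × 2³/36 = 0.477778 m⁴.
Centre of pressure: y_p = y_c + I_c/(y_c·A) = 0.666667 + 0.477778/(0.666667 × 2.15) = 0.666667 + 0.333333 = 1 m along the plane.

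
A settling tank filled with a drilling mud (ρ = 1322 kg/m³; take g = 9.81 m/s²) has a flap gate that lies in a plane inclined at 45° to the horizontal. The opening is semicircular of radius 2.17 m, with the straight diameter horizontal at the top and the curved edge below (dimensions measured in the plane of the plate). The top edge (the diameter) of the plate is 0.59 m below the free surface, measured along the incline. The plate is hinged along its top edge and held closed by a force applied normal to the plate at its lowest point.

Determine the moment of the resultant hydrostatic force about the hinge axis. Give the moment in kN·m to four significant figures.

M ≈ 116.7 kN·m

γ = ρg = 1322 × 9.81 / 1000 = 12.96882 kN/m³.
Let θ = 45° be the plate's angle to the horizontal; measure y along the incline from where the plane meets the free surface. Vertical depth h = y·sinθ with sinθ = 0.707107.
The centroid of a semicircle lies 4r/(3π) = 0.920977 m from the diameter, here below the top edge, so y_c = 0.59 + 0.920977 = 1.51098 m and h_c = 1.51098 × 0.707107 = 1.06842 m.
A = πr²/2 = π × 2.17²/2 = 7.39672 m².
Resultant F = γ·h_c·A = 12.96882 × 1.06842 × 7.39672 = 102.49 kN.
I_c = (π/8 − 8/(9π))·r⁴ = 0.109757 × 2.17⁴ = 2.43372 m⁴.
Centre of pressure: y_p = y_c + I_c/(y_c·A) = 1.51098 + 2.43372/(1.51098 × 7.39672) = 1.51098 + 0.217757 = 1.72874 m along the plane.
The resultant acts 0.920977 + 0.217757 = 1.13873 m (along the plate) below the hinge at the top edge, so the moment about the hinge is M = F × 1.13873 = 102.49 × 1.13873 = 116.708 kN·m.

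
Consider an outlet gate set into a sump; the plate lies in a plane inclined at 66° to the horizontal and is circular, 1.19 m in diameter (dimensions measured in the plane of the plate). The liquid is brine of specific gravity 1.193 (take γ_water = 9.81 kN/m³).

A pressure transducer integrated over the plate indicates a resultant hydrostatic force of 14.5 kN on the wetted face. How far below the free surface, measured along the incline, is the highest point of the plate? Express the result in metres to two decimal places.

y_top ≈ 0.62 m

γ = 1.193 × 9.81 = 11.70333 kN/m³.
A = π(0.595)² = 1.1122 m².
From F = γ·h_c·A, the centroid depth is h_c = 14.5/(11.70333 × 1.1122) = 1.11398 m.
Let θ = 66° be the plate's angle to the horizontal; measure y along the incline from where the plane meets the free surface. Vertical depth h = y·sinθ with sinθ = 0.913545.
Along the incline, y_c = h_c/sinθ = 1.11398/0.913545 = 1.2194 m.
The centroid is at the centre, 0.595 m below the top of the plate, so the highest point sits at y_top = 1.2194 − 0.595 = 0.6244 m along the incline.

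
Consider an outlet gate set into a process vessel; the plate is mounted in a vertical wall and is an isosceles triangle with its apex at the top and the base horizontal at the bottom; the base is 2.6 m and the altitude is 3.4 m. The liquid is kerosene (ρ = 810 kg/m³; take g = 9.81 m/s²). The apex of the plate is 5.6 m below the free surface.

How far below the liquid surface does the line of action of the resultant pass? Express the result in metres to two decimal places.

γ = ρg = 810 × 9.81 / 1000 = 7.9461 kN/m³.
With the apex up, the centroid sits 2h/3 = 2 × 3.4/3 = 2.26667 m below the apex, so the centroid depth is h_c = 5.6 + 2.26667 = 7.86667 m.
A = ½ × 2.6 × 3.4 = 4.42 m².
Resultant F = γ·h_c·A = 7.9461 × 7.86667 × 4.42 = 276.291 kN.
I_c = b·h³/36 = 2.6 × 3.4³/36 = 2.83862 m⁴.
Centre of pressure: y_p = y_c + I_c/(y_c·A) = 7.86667 + 2.83862/(7.86667 × 4.42) = 7.86667 + 0.0816383 = 7.94831 m along the plane.

h_p = 7.95 m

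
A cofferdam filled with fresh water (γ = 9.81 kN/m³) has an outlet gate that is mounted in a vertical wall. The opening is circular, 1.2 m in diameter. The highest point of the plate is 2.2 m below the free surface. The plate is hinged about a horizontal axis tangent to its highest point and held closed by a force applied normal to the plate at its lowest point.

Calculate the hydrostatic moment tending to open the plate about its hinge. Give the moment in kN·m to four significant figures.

M ≈ 19.64 kN·m

γ = 9.81 kN/m³.
The centroid is at the centre, 0.6 m below the top of the plate, so the centroid depth is h_c = 2.2 + 0.6 = 2.8 m.
A = π(0.6)² = 1.13097 m².
Resultant F = γ·h_c·A = 9.81 × 2.8 × 1.13097 = 31.0655 kN.
I_c = πr⁴/4 = π × 0.6⁴/4 = 0.101788 m⁴.
Centre of pressure: y_p = y_c + I_c/(y_c·A) = 2.8 + 0.101788/(2.8 × 1.13097) = 2.8 + 0.0321431 = 2.83214 m along the plane.
The resultant acts 0.6 + 0.0321431 = 0.632143 m (along the plate) below the hinge at the top edge, so the moment about the hinge is M = F × 0.632143 = 31.0655 × 0.632143 = 19.6378 kN·m.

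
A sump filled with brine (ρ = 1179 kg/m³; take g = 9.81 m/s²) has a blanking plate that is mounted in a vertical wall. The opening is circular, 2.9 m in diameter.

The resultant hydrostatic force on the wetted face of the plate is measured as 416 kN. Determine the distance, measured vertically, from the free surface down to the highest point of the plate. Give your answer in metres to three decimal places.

γ = ρg = 1179 × 9.81 / 1000 = 11.56599 kN/m³.
A = π(1.45)² = 6.6052 m².
From F = γ·h_c·A, the centroid depth is h_c = 416/(11.56599 × 6.6052) = 5.44533 m.
The centroid is at the centre, 1.45 m below the top of the plate, so the highest point sits at h_top = 5.44533 − 1.45 = 3.99533 m below the surface.

d_top ≈ 3.995 m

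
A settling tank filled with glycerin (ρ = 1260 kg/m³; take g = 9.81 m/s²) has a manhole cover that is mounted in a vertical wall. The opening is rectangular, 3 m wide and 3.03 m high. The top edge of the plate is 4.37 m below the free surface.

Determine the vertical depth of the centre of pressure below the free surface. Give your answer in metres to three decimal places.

h_p = 6.015 m

γ = ρg = 1260 × 9.81 / 1000 = 12.3606 kN/m³.
The centroid lies 3.03/2 = 1.515 m below the top edge, so the centroid depth is h_c = 4.37 + 1.515 = 5.885 m.
A = 3 × 3.03 = 9.09 m².
Resultant F = γ·h_c·A = 12.3606 × 5.885 × 9.09 = 661.226 kN.
I_c = b·h³/12 = 3 × 3.03³/12 = 6.95453 m⁴.
Centre of pressure: y_p = y_c + I_c/(y_c·A) = 5.885 + 6.95453/(5.885 × 9.09) = 5.885 + 0.130004 = 6.015 m along the plane.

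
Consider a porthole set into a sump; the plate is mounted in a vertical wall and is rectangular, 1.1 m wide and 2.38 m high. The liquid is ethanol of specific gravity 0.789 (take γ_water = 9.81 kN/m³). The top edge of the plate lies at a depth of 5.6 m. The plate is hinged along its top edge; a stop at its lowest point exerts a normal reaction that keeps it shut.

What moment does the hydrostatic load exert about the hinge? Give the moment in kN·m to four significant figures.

M ≈ 173.3 kN·m

γ = 0.789 × 9.81 = 7.74009 kN/m³.
The centroid lies 2.38/2 = 1.19 m below the top edge, so the centroid depth is h_c = 5.6 + 1.19 = 6.79 m.
A = 1.1 × 2.38 = 2.618 m².
Resultant F = γ·h_c·A = 7.74009 × 6.79 × 2.618 = 137.59 kN.
I_c = b·h³/12 = 1.1 × 2.38³/12 = 1.23578 m⁴.
Centre of pressure: y_p = y_c + I_c/(y_c·A) = 6.79 + 1.23578/(6.79 × 2.618) = 6.79 + 0.0695187 = 6.85952 m along the plane.
The resultant acts 1.19 + 0.0695187 = 1.25952 m (along the plate) below the hinge at the top edge, so the moment about the hinge is M = F × 1.25952 = 137.59 × 1.25952 = 173.297 kN·m.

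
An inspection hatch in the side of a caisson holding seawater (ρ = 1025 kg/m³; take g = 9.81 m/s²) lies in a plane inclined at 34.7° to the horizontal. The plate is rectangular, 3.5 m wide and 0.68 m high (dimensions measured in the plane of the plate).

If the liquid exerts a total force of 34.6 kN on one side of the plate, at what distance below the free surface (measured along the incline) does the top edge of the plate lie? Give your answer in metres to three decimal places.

γ = ρg = 1025 × 9.81 / 1000 = 10.05525 kN/m³.
A = 3.5 × 0.68 = 2.38 m².
From F = γ·h_c·A, the centroid depth is h_c = 34.6/(10.05525 × 2.38) = 1.44579 m.
Let θ = 34.7° be the plate's angle to the horizontal; measure y along the incline from where the plane meets the free surface. Vertical depth h = y·sinθ with sinθ = 0.569280.
Along the incline, y_c = h_c/sinθ = 1.44579/0.569280 = 2.53968 m.
The centroid lies 0.68/2 = 0.34 m below the top edge, so the top edge sits at y_top = 2.53968 − 0.34 = 2.19968 m along the incline.

y_top ≈ 2.200 m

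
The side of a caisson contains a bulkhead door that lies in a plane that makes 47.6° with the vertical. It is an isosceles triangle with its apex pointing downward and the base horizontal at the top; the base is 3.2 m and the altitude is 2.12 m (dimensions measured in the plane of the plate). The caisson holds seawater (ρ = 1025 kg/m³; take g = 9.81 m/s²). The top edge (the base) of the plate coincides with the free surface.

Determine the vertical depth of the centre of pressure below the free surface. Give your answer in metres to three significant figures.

γ = ρg = 1025 × 9.81 / 1000 = 10.05525 kN/m³.
The plate makes 47.6° with the vertical, i.e. θ = 90° − 47.6° = 42.4° to the horizontal. Measuring y along the incline from the free-surface line, vertical depth h = y·sinθ with sinθ = 0.674302.
With the apex down, the centroid sits h/3 = 2.12/3 = 0.706667 m below the base (the top edge), so y_c = 0.706667 m and h_c = 0.706667 × 0.674302 = 0.476507 m.
A = ½ × 3.2 × 2.12 = 3.392 m².
Resultant F = γ·h_c·A = 10.05525 × 0.476507 × 3.392 = 16.2524 kN.
I_c = b·h³/36 = 3.2 × 2.12³/36 = 0.846945 m⁴.
Centre of pressure: y_p = y_c + I_c/(y_c·A) = 0.706667 + 0.846945/(0.706667 × 3.392) = 0.706667 + 0.353333 = 1.06 m along the plane.
Vertically, h_p = y_p·sinθ = 1.06 × 0.674302 = 0.71476 m.

h_p = 0.715 m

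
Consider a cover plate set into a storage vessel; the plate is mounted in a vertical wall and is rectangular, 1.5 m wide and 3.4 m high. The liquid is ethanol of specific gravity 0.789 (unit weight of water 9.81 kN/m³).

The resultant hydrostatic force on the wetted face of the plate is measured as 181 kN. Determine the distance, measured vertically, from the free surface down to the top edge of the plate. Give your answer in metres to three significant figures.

γ = 0.789 × 9.81 = 7.74009 kN/m³.
A = 1.5 × 3.4 = 5.1 m².
From F = γ·h_c·A, the centroid depth is h_c = 181/(7.74009 × 5.1) = 4.58524 m.
The centroid lies 3.4/2 = 1.7 m below the top edge, so the top edge sits at h_top = 4.58524 − 1.7 = 2.88524 m below the surface.

d_top ≈ 2.89 m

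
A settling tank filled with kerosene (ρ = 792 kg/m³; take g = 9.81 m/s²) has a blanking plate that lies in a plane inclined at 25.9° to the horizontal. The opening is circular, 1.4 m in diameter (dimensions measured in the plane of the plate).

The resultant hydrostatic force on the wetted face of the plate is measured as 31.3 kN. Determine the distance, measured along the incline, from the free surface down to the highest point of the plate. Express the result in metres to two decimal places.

γ = ρg = 792 × 9.81 / 1000 = 7.76952 kN/m³.
A = π(0.7)² = 1.53938 m².
From F = γ·h_c·A, the centroid depth is h_c = 31.3/(7.76952 × 1.53938) = 2.617 m.
Let θ = 25.9° be the plate's angle to the horizontal; measure y along the incline from where the plane meets the free surface. Vertical depth h = y·sinθ with sinθ = 0.436802.
Along the incline, y_c = h_c/sinθ = 2.617/0.436802 = 5.99127 m.
The centroid is at the centre, 0.7 m below the top of the plate, so the highest point sits at y_top = 5.99127 − 0.7 = 5.29127 m along the incline.

y_top ≈ 5.29 m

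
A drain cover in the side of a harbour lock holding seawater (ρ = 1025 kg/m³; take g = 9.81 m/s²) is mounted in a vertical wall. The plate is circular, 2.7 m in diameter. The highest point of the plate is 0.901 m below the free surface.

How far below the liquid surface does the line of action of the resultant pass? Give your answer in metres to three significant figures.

γ = ρg = 1025 × 9.81 / 1000 = 10.05525 kN/m³.
The centroid is at the centre, 1.35 m below the top of the plate, so the centroid depth is h_c = 0.901 + 1.35 = 2.251 m.
A = π(1.35)² = 5.72555 m².
Resultant F = γ·h_c·A = 10.05525 × 2.251 × 5.72555 = 129.594 kN.
I_c = πr⁴/4 = π × 1.35⁴/4 = 2.6087 m⁴.
Centre of pressure: y_p = y_c + I_c/(y_c·A) = 2.251 + 2.6087/(2.251 × 5.72555) = 2.251 + 0.20241 = 2.45341 m along the plane.

h_p = 2.45 m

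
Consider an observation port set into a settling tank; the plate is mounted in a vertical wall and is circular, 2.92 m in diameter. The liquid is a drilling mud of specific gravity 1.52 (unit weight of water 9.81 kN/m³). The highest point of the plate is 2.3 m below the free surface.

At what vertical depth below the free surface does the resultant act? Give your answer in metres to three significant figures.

γ = 1.52 × 9.81 = 14.9112 kN/m³.
The centroid is at the centre, 1.46 m below the top of the plate, so the centroid depth is h_c = 2.3 + 1.46 = 3.76 m.
A = π(1.46)² = 6.69662 m².
Resultant F = γ·h_c·A = 14.9112 × 3.76 × 6.69662 = 375.453 kN.
I_c = πr⁴/4 = π × 1.46⁴/4 = 3.56863 m⁴.
Centre of pressure: y_p = y_c + I_c/(y_c·A) = 3.76 + 3.56863/(3.76 × 6.69662) = 3.76 + 0.141729 = 3.90173 m along the plane.

h_p = 3.90 m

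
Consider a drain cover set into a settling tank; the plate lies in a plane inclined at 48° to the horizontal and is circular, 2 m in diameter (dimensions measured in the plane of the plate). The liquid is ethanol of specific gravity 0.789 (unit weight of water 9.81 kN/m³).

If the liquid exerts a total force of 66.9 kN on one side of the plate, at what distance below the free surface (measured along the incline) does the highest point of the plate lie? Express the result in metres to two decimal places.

γ = 0.789 × 9.81 = 7.74009 kN/m³.
A = π(1)² = 3.14159 m².
From F = γ·h_c·A, the centroid depth is h_c = 66.9/(7.74009 × 3.14159) = 2.75125 m.
Let θ = 48° be the plate's angle to the horizontal; measure y along the incline from where the plane meets the free surface. Vertical depth h = y·sinθ with sinθ = 0.743145.
Along the incline, y_c = h_c/sinθ = 2.75125/0.743145 = 3.70217 m.
The centroid is at the centre, 1 m below the top of the plate, so the highest point sits at y_top = 3.70217 − 1 = 2.70217 m along the incline.

y_top ≈ 2.70 m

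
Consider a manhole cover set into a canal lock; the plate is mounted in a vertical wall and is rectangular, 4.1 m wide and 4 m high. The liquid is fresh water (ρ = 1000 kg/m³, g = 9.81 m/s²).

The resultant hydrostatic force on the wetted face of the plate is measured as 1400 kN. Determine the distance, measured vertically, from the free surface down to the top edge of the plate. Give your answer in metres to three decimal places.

d_top ≈ 6.702 m

γ = ρg = 1000 × 9.81 = 9810 N/m³ = 9.81 kN/m³.
A = 4.1 × 4 = 16.4 m².
From F = γ·h_c·A, the centroid depth is h_c = 1400/(9.81 × 16.4) = 8.70192 m.
The centroid lies 4/2 = 2 m below the top edge, so the top edge sits at h_top = 8.70192 − 2 = 6.70192 m below the surface.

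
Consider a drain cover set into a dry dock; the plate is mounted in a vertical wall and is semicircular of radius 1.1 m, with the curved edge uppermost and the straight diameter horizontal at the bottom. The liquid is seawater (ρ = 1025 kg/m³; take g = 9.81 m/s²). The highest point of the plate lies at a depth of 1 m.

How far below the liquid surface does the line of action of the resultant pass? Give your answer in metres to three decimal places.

γ = ρg = 1025 × 9.81 / 1000 = 10.05525 kN/m³.
The centroid lies 4r/(3π) = 0.466854 m above the diameter, so r − 4r/(3π) = 1.1 − 0.466854 = 0.633146 m below the topmost point, so the centroid depth is h_c = 1 + 0.633146 = 1.63315 m.
A = πr²/2 = π × 1.1²/2 = 1.90066 m².
Resultant F = γ·h_c·A = 10.05525 × 1.63315 × 1.90066 = 31.2121 kN.
I_c = (π/8 − 8/(9π))·r⁴ = 0.109757 × 1.1⁴ = 0.160695 m⁴.
Centre of pressure: y_p = y_c + I_c/(y_c·A) = 1.63315 + 0.160695/(1.63315 × 1.90066) = 1.63315 + 0.0517692 = 1.68492 m along the plane.

h_p = 1.685 m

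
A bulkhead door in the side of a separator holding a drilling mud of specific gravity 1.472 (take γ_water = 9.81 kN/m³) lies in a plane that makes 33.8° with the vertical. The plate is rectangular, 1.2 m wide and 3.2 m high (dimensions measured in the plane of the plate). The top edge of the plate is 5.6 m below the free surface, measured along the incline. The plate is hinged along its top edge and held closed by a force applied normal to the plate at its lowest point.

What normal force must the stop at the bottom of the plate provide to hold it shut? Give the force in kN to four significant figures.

P ≈ 178.2 kN

γ = 1.472 × 9.81 = 14.44032 kN/m³.
The plate makes 33.8° with the vertical, i.e. θ = 90° − 33.8° = 56.2° to the horizontal. Measuring y along the incline from the free-surface line, vertical depth h = y·sinθ with sinθ = 0.830984.
The centroid lies 3.2/2 = 1.6 m below the top edge, so y_c = 5.6 + 1.6 = 7.2 m and h_c = 7.2 × 0.830984 = 5.98308 m.
A = 1.2 × 3.2 = 3.84 m².
Resultant F = γ·h_c·A = 14.44032 × 5.98308 × 3.84 = 331.767 kN.
I_c = b·h³/12 = 1.2 × 3.2³/12 = 3.2768 m⁴.
Centre of pressure: y_p = y_c + I_c/(y_c·A) = 7.2 + 3.2768/(7.2 × 3.84) = 7.2 + 0.118519 = 7.31852 m along the plane.
The resultant acts 1.6 + 0.118519 = 1.71852 m (along the plate) below the hinge at the top edge, so the moment about the hinge is M = F × 1.71852 = 331.767 × 1.71852 = 570.148 kN·m.
A normal force at the bottom, 3.2 m from the hinge, must supply this moment: P = 570.148/3.2 = 178.171 kN.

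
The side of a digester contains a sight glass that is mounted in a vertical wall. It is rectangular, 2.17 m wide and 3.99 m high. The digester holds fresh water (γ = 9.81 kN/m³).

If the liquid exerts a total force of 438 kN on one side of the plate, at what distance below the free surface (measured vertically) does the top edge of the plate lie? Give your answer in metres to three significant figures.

d_top ≈ 3.16 m

γ = 9.81 kN/m³.
A = 2.17 × 3.99 = 8.6583 m².
From F = γ·h_c·A, the centroid depth is h_c = 438/(9.81 × 8.6583) = 5.15671 m.
The centroid lies 3.99/2 = 1.995 m below the top edge, so the top edge sits at h_top = 5.15671 − 1.995 = 3.16171 m below the surface.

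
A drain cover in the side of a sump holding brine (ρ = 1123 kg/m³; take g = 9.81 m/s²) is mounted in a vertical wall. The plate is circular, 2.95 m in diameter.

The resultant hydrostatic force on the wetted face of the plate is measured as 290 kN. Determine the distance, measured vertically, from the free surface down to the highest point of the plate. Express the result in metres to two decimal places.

γ = ρg = 1123 × 9.81 / 1000 = 11.01663 kN/m³.
A = π(1.475)² = 6.83493 m².
From F = γ·h_c·A, the centroid depth is h_c = 290/(11.01663 × 6.83493) = 3.85137 m.
The centroid is at the centre, 1.475 m below the top of the plate, so the highest point sits at h_top = 3.85137 − 1.475 = 2.37637 m below the surface.

d_top ≈ 2.38 m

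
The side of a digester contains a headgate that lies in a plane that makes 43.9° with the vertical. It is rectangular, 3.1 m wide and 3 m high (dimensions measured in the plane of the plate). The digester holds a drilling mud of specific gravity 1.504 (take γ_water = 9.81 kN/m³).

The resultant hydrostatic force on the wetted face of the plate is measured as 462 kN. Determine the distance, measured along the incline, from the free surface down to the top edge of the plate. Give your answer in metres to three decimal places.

y_top ≈ 3.173 m

γ = 1.504 × 9.81 = 14.75424 kN/m³.
A = 3.1 × 3 = 9.3 m².
From F = γ·h_c·A, the centroid depth is h_c = 462/(14.75424 × 9.3) = 3.36699 m.
The plate makes 43.9° with the vertical, i.e. θ = 90° − 43.9° = 46.1° to the horizontal. Measuring y along the incline from the free-surface line, vertical depth h = y·sinθ with sinθ = 0.720551.
Along the incline, y_c = h_c/sinθ = 3.36699/0.720551 = 4.6728 m.
The centroid lies 3/2 = 1.5 m below the top edge, so the top edge sits at y_top = 4.6728 − 1.5 = 3.1728 m along the incline.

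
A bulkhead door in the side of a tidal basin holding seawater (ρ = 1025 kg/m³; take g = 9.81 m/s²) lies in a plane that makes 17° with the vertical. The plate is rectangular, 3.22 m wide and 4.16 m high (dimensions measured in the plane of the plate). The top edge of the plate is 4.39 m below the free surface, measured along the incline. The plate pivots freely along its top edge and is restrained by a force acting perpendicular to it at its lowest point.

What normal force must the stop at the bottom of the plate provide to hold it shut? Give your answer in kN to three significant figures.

P ≈ 461 kN

γ = ρg = 1025 × 9.81 / 1000 = 10.05525 kN/m³.
The plate makes 17° with the vertical, i.e. θ = 90° − 17° = 73° to the horizontal. Measuring y along the incline from the free-surface line, vertical depth h = y·sinθ with sinθ = 0.956305.
The centroid lies 4.16/2 = 2.08 m below the top edge, so y_c = 4.39 + 2.08 = 6.47 m and h_c = 6.47 × 0.956305 = 6.18729 m.
A = 3.22 × 4.16 = 13.3952 m².
Resultant F = γ·h_c·A = 10.05525 × 6.18729 × 13.3952 = 833.379 kN.
I_c = b·h³/12 = 3.22 × 4.16³/12 = 19.3177 m⁴.
Centre of pressure: y_p = y_c + I_c/(y_c·A) = 6.47 + 19.3177/(6.47 × 13.3952) = 6.47 + 0.222896 = 6.6929 m along the plane.
The resultant acts 2.08 + 0.222896 = 2.3029 m (along the plate) below the hinge at the top edge, so the moment about the hinge is M = F × 2.3029 = 833.379 × 2.3029 = 1919.19 kN·m.
A normal force at the bottom, 4.16 m from the hinge, must supply this moment: P = 1919.19/4.16 = 461.344 kN.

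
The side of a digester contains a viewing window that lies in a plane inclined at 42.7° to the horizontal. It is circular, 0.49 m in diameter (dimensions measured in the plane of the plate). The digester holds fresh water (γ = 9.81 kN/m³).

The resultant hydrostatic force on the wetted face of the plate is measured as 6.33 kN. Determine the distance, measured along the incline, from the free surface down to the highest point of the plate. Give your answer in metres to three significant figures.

γ = 9.81 kN/m³.
A = π(0.245)² = 0.188574 m².
From F = γ·h_c·A, the centroid depth is h_c = 6.33/(9.81 × 0.188574) = 3.42179 m.
Let θ = 42.7° be the plate's angle to the horizontal; measure y along the incline from where the plane meets the free surface. Vertical depth h = y·sinθ with sinθ = 0.678160.
Along the incline, y_c = h_c/sinθ = 3.42179/0.678160 = 5.0457 m.
The centroid is at the centre, 0.245 m below the top of the plate, so the highest point sits at y_top = 5.0457 − 0.245 = 4.8007 m along the incline.

y_top ≈ 4.80 m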